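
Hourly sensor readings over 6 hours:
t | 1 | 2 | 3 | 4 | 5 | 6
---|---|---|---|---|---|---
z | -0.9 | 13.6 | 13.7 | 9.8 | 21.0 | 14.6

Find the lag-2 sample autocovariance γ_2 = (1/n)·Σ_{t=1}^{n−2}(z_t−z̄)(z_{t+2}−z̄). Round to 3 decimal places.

Mean z̄ = (-0.9 + 13.6 + 13.7 + 9.8 + 21.0 + 14.6)/6 = 11.9667
Σ_{t=1}^{4}(z_t−z̄)(z_{t+2}−z̄) = -15.8889
γ_2 = -15.8889 / 6 = -2.648

-2.648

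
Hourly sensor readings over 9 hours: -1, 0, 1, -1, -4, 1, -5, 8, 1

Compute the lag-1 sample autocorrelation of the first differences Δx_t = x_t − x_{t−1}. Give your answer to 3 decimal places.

-0.719

First differences Δx: 1, 1, -2, -3, 5, -6, 13, -7
Mean of differences = 0.2500
Numerator Σ(Δx_t−Δx̄)(Δx_{t+1}−Δx̄) = -211.0625
Denominator Σ(Δx_t−Δx̄)² = 293.5000
r_1(Δx) = -211.0625 / 293.5000 = -0.719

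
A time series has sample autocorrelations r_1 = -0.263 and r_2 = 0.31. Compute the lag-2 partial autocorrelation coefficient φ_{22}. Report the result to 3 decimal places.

φ_{22} = (r_2 − r_1²) / (1 − r_1²)
r_1² = (-0.263)² = 0.069169
Numerator = 0.31 − 0.0692 = 0.2408; denominator = 1 − 0.0692 = 0.9308
φ_{22} = 0.2408 / 0.9308 = 0.259

0.259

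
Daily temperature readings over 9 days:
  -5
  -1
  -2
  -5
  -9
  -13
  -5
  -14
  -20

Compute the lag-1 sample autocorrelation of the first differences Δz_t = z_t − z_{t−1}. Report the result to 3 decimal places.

First differences Δz: 4, -1, -3, -4, -4, 8, -9, -6
Mean of differences = -1.8750
Numerator Σ(Δz_t−Δz̄)(Δz_{t+1}−Δz̄) = -50.8906
Denominator Σ(Δz_t−Δz̄)² = 210.8750
r_1(Δz) = -50.8906 / 210.8750 = -0.241

-0.241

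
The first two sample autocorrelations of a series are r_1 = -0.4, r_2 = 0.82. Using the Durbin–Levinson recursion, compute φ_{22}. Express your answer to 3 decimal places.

φ_{22} = (r_2 − r_1²) / (1 − r_1²)
r_1² = (-0.4)² = 0.16
Numerator = 0.82 − 0.1600 = 0.6600; denominator = 1 − 0.1600 = 0.8400
φ_{22} = 0.6600 / 0.8400 = 0.786

0.786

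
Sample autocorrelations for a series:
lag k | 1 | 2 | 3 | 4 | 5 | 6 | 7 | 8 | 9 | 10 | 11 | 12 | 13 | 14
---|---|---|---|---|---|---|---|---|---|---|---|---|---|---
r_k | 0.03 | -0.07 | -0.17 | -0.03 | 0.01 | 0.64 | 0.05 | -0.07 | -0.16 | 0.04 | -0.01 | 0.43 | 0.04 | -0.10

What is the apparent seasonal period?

The largest autocorrelation is r_6 = 0.64, with a weaker echo at lag 12 (0.43); the remaining lags stay at or below 0.05.
The dominant spike at lag 6 indicates a seasonal period of 6.

6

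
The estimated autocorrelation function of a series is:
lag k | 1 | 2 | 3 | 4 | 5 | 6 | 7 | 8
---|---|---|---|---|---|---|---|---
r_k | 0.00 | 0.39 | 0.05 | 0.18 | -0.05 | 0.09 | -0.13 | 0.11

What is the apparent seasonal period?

2

The largest autocorrelation is r_2 = 0.39, with a weaker echo at lag 4 (0.18); the remaining lags stay at or below 0.11.
The dominant spike at lag 2 indicates a seasonal period of 2.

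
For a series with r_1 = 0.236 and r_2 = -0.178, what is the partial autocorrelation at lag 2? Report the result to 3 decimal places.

-0.247

φ_{22} = (r_2 − r_1²) / (1 − r_1²)
r_1² = (0.236)² = 0.055696
Numerator = -0.178 − 0.0557 = -0.2337; denominator = 1 − 0.0557 = 0.9443
φ_{22} = -0.2337 / 0.9443 = -0.247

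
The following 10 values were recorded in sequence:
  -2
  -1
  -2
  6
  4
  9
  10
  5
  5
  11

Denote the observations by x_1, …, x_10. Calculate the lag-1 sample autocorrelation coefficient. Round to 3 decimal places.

0.426

Mean x̄ = (-2 − 1 − 2 + 6 + 4 + 9 + 10 + 5 + 5 + 11)/10 = 4.5000
Numerator Σ_{t=1}^{9}(x_t−x̄)(x_{t+1}−x̄) = 89.7500
Denominator Σ(x_t−x̄)² = 210.5000
r_1 = 89.7500 / 210.5000 = 0.426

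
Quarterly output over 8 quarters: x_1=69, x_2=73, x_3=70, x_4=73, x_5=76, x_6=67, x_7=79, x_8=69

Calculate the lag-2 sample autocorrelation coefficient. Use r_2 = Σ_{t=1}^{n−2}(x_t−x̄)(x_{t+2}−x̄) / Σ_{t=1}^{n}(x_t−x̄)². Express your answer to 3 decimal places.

0.325

Mean x̄ = (69 + 73 + 70 + 73 + 76 + 67 + 79 + 69)/8 = 72.0000
Deviations from mean: -3.0000, 1.0000, -2.0000, 1.0000, 4.0000, -5.0000, 7.0000, -3.0000
Σ(x_t−x̄)(x_{t+2}−x̄) = (6.0000) + (1.0000) + (-8.0000) + (-5.0000) + (28.0000) + (15.0000) = 37.0000
Denominator Σ(x_t−x̄)² = 114.0000
r_2 = 37.0000 / 114.0000 = 0.325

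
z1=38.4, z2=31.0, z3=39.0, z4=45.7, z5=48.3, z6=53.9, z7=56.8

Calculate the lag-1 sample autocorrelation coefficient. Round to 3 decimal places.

Mean z̄ = (38.4 + 31.0 + 39.0 + 45.7 + 48.3 + 53.9 + 56.8)/7 = 44.7286
Deviations from mean: -6.3286, -13.7286, -5.7286, 0.9714, 3.5714, 9.1714, 12.0714
Σ(z_t−z̄)(z_{t+1}−z̄) = (86.8822) + (78.6451) + (-5.5649) + (3.4694) + (32.7551) + (110.7122) = 306.8992
Denominator Σ(z_t−z̄)² = 504.8743
r_1 = 306.8992 / 504.8743 = 0.608

0.608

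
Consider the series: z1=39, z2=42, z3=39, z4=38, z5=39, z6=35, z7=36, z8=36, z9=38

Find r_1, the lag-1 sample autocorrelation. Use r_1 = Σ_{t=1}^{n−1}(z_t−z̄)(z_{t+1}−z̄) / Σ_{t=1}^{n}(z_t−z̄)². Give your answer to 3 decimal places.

0.417

Mean z̄ = (39 + 42 + 39 + 38 + 39 + 35 + 36 + 36 + 38)/9 = 38.0000
Numerator Σ_{t=1}^{8}(z_t−z̄)(z_{t+1}−z̄) = 15.0000
Denominator Σ(z_t−z̄)² = 36.0000
r_1 = 15.0000 / 36.0000 = 0.417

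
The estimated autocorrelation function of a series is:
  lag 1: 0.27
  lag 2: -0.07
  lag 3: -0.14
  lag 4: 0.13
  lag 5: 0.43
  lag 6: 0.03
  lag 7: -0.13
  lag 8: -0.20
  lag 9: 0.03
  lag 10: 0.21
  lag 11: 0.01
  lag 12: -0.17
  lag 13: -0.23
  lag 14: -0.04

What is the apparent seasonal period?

5

The largest autocorrelation is r_5 = 0.43; the remaining lags stay at or below 0.27.
The dominant spike at lag 5 indicates a seasonal period of 5.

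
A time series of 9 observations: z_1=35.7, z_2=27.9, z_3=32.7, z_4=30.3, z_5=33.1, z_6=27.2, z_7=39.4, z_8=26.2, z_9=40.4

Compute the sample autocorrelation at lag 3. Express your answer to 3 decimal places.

Mean z̄ = (35.7 + 27.9 + 32.7 + 30.3 + 33.1 + 27.2 + 39.4 + 26.2 + 40.4)/9 = 32.5444
Numerator Σ_{t=1}^{6}(z_t−z̄)(z_{t+3}−z̄) = -71.3893
Denominator Σ(z_t−z̄)² = 214.4222
r_3 = -71.3893 / 214.4222 = -0.333

-0.333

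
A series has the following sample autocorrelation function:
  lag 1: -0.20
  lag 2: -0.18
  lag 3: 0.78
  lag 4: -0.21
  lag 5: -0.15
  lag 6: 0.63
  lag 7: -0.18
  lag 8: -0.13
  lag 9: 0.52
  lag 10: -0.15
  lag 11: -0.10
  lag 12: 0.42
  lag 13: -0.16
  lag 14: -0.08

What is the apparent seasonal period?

3

The largest autocorrelation is r_3 = 0.78, with weaker echoes at lags 6 (0.63), 9 (0.52) and 12 (0.42); the remaining lags stay at or below -0.08.
The dominant spike at lag 3 indicates a seasonal period of 3.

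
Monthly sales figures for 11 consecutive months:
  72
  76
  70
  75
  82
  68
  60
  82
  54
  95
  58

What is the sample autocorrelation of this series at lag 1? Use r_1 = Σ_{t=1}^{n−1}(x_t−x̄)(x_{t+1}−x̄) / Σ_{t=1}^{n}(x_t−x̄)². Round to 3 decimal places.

Mean x̄ = (72 + 76 + 70 + 75 + 82 + 68 + 60 + 82 + 54 + 95 + 58)/11 = 72.0000
Numerator Σ_{t=1}^{10}(x_t−x̄)(x_{t+1}−x̄) = -1012.0000
Denominator Σ(x_t−x̄)² = 1438.0000
r_1 = -1012.0000 / 1438.0000 = -0.704

-0.704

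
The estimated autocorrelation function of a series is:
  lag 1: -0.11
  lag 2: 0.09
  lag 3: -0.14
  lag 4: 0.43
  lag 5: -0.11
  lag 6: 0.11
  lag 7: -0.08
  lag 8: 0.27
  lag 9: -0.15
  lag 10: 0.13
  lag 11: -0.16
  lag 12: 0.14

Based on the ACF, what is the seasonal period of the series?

4

The largest autocorrelation is r_4 = 0.43, with a weaker echo at lag 8 (0.27); the remaining lags stay at or below 0.14.
The dominant spike at lag 4 indicates a seasonal period of 4.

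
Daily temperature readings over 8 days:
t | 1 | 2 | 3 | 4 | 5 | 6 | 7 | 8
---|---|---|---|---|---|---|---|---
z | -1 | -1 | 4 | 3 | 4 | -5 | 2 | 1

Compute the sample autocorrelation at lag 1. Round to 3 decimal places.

Mean z̄ = (-1 − 1 + 4 + 3 + 4 − 5 + 2 + 1)/8 = 0.8750
Numerator Σ_{t=1}^{7}(z_t−z̄)(z_{t+1}−z̄) = -13.8906
Denominator Σ(z_t−z̄)² = 66.8750
r_1 = -13.8906 / 66.8750 = -0.208

-0.208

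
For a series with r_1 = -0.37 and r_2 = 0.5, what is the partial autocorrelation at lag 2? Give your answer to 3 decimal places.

0.421

φ_{22} = (r_2 − r_1²) / (1 − r_1²)
r_1² = (-0.37)² = 0.1369
Numerator = 0.5 − 0.1369 = 0.3631; denominator = 1 − 0.1369 = 0.8631
φ_{22} = 0.3631 / 0.8631 = 0.421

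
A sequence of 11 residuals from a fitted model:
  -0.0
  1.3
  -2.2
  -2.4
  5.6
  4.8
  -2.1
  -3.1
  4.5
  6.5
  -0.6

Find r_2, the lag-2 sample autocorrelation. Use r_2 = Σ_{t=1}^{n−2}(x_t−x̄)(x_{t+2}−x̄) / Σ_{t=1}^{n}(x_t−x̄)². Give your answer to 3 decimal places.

-0.725

Mean x̄ = (-0.0 + 1.3 − 2.2 − 2.4 + 5.6 + 4.8 − 2.1 − 3.1 + 4.5 + 6.5 − 0.6)/11 = 1.1182
Numerator Σ_{t=1}^{9}(x_t−x̄)(x_{t+2}−x̄) = -94.1034
Denominator Σ(x_t−x̄)² = 129.8164
r_2 = -94.1034 / 129.8164 = -0.725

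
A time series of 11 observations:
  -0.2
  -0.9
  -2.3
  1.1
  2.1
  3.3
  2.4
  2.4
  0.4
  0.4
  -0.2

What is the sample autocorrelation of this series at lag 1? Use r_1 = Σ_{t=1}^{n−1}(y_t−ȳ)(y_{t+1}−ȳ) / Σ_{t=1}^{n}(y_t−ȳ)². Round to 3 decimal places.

Mean ȳ = (-0.2 − 0.9 − 2.3 + 1.1 + 2.1 + 3.3 + 2.4 + 2.4 + 0.4 + 0.4 − 0.2)/11 = 0.7727
Numerator Σ_{t=1}^{10}(y_t−ȳ)(y_{t+1}−ȳ) = 16.2056
Denominator Σ(y_t−ȳ)² = 27.9618
r_1 = 16.2056 / 27.9618 = 0.580

0.580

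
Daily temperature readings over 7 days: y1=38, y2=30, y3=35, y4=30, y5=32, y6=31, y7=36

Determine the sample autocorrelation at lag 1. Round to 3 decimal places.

Mean ȳ = (38 + 30 + 35 + 30 + 32 + 31 + 36)/7 = 33.1429
Numerator Σ_{t=1}^{6}(y_t−ȳ)(y_{t+1}−ȳ) = -27.0204
Denominator Σ(y_t−ȳ)² = 60.8571
r_1 = -27.0204 / 60.8571 = -0.444

-0.444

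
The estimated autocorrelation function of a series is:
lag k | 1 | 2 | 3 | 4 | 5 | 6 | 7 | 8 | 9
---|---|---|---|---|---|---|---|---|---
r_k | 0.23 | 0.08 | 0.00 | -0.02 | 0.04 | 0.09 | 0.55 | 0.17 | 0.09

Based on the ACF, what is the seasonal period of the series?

The largest autocorrelation is r_7 = 0.55; the remaining lags stay at or below 0.23. The elevated value at lag 1 (0.23), dropping to 0.08 at lag 2, reflects decaying short-term dependence rather than seasonality.
The dominant spike at lag 7 indicates a seasonal period of 7.

7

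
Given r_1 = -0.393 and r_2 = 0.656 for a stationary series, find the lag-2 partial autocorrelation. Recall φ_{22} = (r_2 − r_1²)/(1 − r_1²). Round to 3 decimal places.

φ_{22} = (r_2 − r_1²) / (1 − r_1²)
r_1² = (-0.393)² = 0.154449
Numerator = 0.656 − 0.1544 = 0.5016; denominator = 1 − 0.1544 = 0.8456
φ_{22} = 0.5016 / 0.8456 = 0.593

0.593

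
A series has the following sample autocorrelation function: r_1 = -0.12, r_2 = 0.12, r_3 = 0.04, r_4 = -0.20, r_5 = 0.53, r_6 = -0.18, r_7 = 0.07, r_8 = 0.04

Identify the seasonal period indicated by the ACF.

5

The largest autocorrelation is r_5 = 0.53; the remaining lags stay at or below 0.12.
The dominant spike at lag 5 indicates a seasonal period of 5.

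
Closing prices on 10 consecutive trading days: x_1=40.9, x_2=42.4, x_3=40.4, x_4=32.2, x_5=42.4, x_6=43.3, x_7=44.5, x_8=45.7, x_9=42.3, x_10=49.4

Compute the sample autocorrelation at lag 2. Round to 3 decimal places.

Mean x̄ = (40.9 + 42.4 + 40.4 + 32.2 + 42.4 + 43.3 + 44.5 + 45.7 + 42.3 + 49.4)/10 = 42.3500
Numerator Σ_{t=1}^{8}(x_t−x̄)(x_{t+2}−x̄) = 19.3800
Denominator Σ(x_t−x̄)² = 175.3850
r_2 = 19.3800 / 175.3850 = 0.110

0.110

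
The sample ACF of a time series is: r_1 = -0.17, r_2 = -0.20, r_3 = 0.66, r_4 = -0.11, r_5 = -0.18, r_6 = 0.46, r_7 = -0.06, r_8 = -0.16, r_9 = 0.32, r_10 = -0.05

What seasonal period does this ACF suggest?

The largest autocorrelation is r_3 = 0.66, with weaker echoes at lags 6 (0.46) and 9 (0.32); the remaining lags stay at or below -0.05.
The dominant spike at lag 3 indicates a seasonal period of 3.

3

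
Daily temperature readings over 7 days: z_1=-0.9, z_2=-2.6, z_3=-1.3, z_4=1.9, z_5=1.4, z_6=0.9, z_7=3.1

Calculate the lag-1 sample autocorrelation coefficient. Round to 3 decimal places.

Mean z̄ = (-0.9 − 2.6 − 1.3 + 1.9 + 1.4 + 0.9 + 3.1)/7 = 0.3571
Σ(z_t−z̄)(z_{t+1}−z̄) = (3.7176) + (4.9004) + (-2.5567) + (1.6090) + (0.5661) + (1.4890) = 9.7253
Denominator Σ(z_t−z̄)² = 24.3571
r_1 = 9.7253 / 24.3571 = 0.399

0.399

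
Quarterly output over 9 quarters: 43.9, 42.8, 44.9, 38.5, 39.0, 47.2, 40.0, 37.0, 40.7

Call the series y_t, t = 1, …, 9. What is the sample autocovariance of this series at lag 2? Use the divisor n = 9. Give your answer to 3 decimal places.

Mean ȳ = (43.9 + 42.8 + 44.9 + 38.5 + 39.0 + 47.2 + 40.0 + 37.0 + 40.7)/9 = 41.5556
Σ_{t=1}^{7}(y_t−ȳ)(y_{t+2}−ȳ) = -42.1628
γ_2 = -42.1628 / 9 = -4.685

-4.685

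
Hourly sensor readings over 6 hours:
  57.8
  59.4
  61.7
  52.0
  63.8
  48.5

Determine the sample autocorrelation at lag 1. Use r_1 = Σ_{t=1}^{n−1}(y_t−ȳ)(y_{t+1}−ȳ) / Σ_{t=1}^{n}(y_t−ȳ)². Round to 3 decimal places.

-0.605

Mean ȳ = (57.8 + 59.4 + 61.7 + 52.0 + 63.8 + 48.5)/6 = 57.2000
Deviations from mean: 0.6000, 2.2000, 4.5000, -5.2000, 6.6000, -8.7000
Σ(y_t−ȳ)(y_{t+1}−ȳ) = (1.3200) + (9.9000) + (-23.4000) + (-34.3200) + (-57.4200) = -103.9200
Denominator Σ(y_t−ȳ)² = 171.7400
r_1 = -103.9200 / 171.7400 = -0.605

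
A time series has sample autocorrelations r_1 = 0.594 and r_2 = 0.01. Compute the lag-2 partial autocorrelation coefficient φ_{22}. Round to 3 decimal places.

-0.530

φ_{22} = (r_2 − r_1²) / (1 − r_1²)
r_1² = (0.594)² = 0.352836
Numerator = 0.01 − 0.3528 = -0.3428; denominator = 1 − 0.3528 = 0.6472
φ_{22} = -0.3428 / 0.6472 = -0.530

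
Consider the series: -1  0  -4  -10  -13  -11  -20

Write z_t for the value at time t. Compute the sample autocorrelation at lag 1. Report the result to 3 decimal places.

0.457

Mean z̄ = (-1 + 0 − 4 − 10 − 13 − 11 − 20)/7 = -8.4286
Deviations from mean: 7.4286, 8.4286, 4.4286, -1.5714, -4.5714, -2.5714, -11.5714
Numerator Σ_{t=1}^{6}(z_t−z̄)(z_{t+1}−z̄) = 141.6735
Denominator Σ(z_t−z̄)² = 309.7143
r_1 = 141.6735 / 309.7143 = 0.457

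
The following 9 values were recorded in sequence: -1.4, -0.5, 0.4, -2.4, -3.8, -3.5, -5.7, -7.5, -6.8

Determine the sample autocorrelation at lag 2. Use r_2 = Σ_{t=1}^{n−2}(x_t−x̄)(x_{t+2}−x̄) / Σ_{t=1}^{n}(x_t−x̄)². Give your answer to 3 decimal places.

Mean x̄ = (-1.4 − 0.5 + 0.4 − 2.4 − 3.8 − 3.5 − 5.7 − 7.5 − 6.8)/9 = -3.4667
Numerator Σ_{t=1}^{7}(x_t−x̄)(x_{t+2}−x̄) = 18.1544
Denominator Σ(x_t−x̄)² = 61.6400
r_2 = 18.1544 / 61.6400 = 0.295

0.295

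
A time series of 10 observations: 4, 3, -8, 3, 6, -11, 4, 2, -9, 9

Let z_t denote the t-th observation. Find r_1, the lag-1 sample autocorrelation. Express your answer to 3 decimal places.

Mean z̄ = (4 + 3 − 8 + 3 + 6 − 11 + 4 + 2 − 9 + 9)/10 = 0.3000
Numerator Σ_{t=1}^{9}(z_t−z̄)(z_{t+1}−z̄) = -216.0900
Denominator Σ(z_t−z̄)² = 436.1000
r_1 = -216.0900 / 436.1000 = -0.496

-0.496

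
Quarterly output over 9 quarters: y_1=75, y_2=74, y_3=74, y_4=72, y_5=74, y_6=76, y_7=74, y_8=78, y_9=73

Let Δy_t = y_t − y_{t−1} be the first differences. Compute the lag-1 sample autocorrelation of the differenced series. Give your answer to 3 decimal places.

First differences Δy: -1, 0, -2, 2, 2, -2, 4, -5
Mean of differences = -0.2500
Numerator Σ(Δy_t−Δȳ)(Δy_{t+1}−Δȳ) = -31.0625
Denominator Σ(Δy_t−Δȳ)² = 57.5000
r_1(Δy) = -31.0625 / 57.5000 = -0.540

-0.540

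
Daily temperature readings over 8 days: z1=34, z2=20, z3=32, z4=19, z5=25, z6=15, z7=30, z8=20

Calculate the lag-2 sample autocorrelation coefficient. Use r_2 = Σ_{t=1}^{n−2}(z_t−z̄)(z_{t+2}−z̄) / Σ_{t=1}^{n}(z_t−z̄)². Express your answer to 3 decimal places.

0.582

Mean z̄ = (34 + 20 + 32 + 19 + 25 + 15 + 30 + 20)/8 = 24.3750
Numerator Σ_{t=1}^{6}(z_t−z̄)(z_{t+2}−z̄) = 196.5938
Denominator Σ(z_t−z̄)² = 337.8750
r_2 = 196.5938 / 337.8750 = 0.582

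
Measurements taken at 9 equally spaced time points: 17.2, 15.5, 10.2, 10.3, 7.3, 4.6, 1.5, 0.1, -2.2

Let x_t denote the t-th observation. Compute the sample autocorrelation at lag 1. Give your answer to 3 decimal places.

Mean x̄ = (17.2 + 15.5 + 10.2 + 10.3 + 7.3 + 4.6 + 1.5 + 0.1 − 2.2)/9 = 7.1667
Numerator Σ_{t=1}^{8}(x_t−x̄)(x_{t+1}−x̄) = 239.2489
Denominator Σ(x_t−x̄)² = 365.5200
r_1 = 239.2489 / 365.5200 = 0.655

0.655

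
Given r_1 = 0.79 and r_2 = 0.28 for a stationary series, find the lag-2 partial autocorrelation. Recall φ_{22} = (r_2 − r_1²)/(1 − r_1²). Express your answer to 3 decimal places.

-0.915

φ_{22} = (r_2 − r_1²) / (1 − r_1²)
r_1² = (0.79)² = 0.6241
Numerator = 0.28 − 0.6241 = -0.3441; denominator = 1 − 0.6241 = 0.3759
φ_{22} = -0.3441 / 0.3759 = -0.915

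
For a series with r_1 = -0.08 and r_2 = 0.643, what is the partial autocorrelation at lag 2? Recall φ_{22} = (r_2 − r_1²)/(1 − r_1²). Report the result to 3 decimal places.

0.641

φ_{22} = (r_2 − r_1²) / (1 − r_1²)
r_1² = (-0.08)² = 0.0064
Numerator = 0.643 − 0.0064 = 0.6366; denominator = 1 − 0.0064 = 0.9936
φ_{22} = 0.6366 / 0.9936 = 0.641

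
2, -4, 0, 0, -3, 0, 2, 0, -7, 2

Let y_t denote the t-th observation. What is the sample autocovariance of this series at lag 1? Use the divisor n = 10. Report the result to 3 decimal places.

Mean ȳ = (2 − 4 + 0 + 0 − 3 + 0 + 2 + 0 − 7 + 2)/10 = -0.8000
Σ_{t=1}^{9}(y_t−ȳ)(y_{t+1}−ȳ) = -32.2400
γ_1 = -32.2400 / 10 = -3.224

-3.224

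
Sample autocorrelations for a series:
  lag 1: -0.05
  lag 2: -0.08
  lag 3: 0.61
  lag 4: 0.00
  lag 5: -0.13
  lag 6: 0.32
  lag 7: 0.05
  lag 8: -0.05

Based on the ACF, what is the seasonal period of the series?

The largest autocorrelation is r_3 = 0.61, with a weaker echo at lag 6 (0.32); the remaining lags stay at or below 0.05.
The dominant spike at lag 3 indicates a seasonal period of 3.

3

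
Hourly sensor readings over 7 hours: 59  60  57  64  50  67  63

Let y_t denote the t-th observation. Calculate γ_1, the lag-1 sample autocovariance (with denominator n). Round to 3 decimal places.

-14.429

Mean ȳ = (59 + 60 + 57 + 64 + 50 + 67 + 63)/7 = 60.0000
Σ_{t=1}^{6}(y_t−ȳ)(y_{t+1}−ȳ) = -101.0000
γ_1 = -101.0000 / 7 = -14.429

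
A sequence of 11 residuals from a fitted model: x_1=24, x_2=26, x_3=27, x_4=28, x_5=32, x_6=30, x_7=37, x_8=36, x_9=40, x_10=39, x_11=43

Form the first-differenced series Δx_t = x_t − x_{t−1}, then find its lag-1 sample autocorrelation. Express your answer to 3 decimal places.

First differences Δx: 2, 1, 1, 4, -2, 7, -1, 4, -1, 4
Mean of differences = 1.9000
Numerator Σ(Δx_t−Δx̄)(Δx_{t+1}−Δx̄) = -62.3100
Denominator Σ(Δx_t−Δx̄)² = 72.9000
r_1(Δx) = -62.3100 / 72.9000 = -0.855

-0.855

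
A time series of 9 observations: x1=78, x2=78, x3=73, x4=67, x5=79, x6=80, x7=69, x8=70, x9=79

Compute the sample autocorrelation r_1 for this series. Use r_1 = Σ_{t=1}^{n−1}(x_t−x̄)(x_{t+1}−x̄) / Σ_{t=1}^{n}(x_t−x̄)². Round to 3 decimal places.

Mean x̄ = (78 + 78 + 73 + 67 + 79 + 80 + 69 + 70 + 79)/9 = 74.7778
Numerator Σ_{t=1}^{8}(x_t−x̄)(x_{t+1}−x̄) = -15.0494
Denominator Σ(x_t−x̄)² = 203.5556
r_1 = -15.0494 / 203.5556 = -0.074

-0.074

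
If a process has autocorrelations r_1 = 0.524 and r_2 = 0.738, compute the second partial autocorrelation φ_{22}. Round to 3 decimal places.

0.639

φ_{22} = (r_2 − r_1²) / (1 − r_1²)
r_1² = (0.524)² = 0.274576
Numerator = 0.738 − 0.2746 = 0.4634; denominator = 1 − 0.2746 = 0.7254
φ_{22} = 0.4634 / 0.7254 = 0.639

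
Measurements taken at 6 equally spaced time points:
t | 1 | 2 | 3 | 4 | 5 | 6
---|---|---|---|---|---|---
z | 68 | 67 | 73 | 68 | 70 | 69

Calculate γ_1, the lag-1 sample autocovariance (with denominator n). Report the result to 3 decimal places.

-1.894

Mean z̄ = (68 + 67 + 73 + 68 + 70 + 69)/6 = 69.1667
Deviations: -1.1667, -2.1667, 3.8333, -1.1667, 0.8333, -0.1667
Σ_{t=1}^{5}(z_t−z̄)(z_{t+1}−z̄) = -11.3611
γ_1 = -11.3611 / 6 = -1.894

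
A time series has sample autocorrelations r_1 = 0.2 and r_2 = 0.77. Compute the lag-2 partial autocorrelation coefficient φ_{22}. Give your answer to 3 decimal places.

φ_{22} = (r_2 − r_1²) / (1 − r_1²)
r_1² = (0.2)² = 0.04
Numerator = 0.77 − 0.0400 = 0.7300; denominator = 1 − 0.0400 = 0.9600
φ_{22} = 0.7300 / 0.9600 = 0.760

0.760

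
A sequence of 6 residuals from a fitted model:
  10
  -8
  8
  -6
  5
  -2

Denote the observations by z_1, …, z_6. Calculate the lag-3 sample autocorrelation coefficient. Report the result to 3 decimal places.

-0.422

Mean z̄ = (10 − 8 + 8 − 6 + 5 − 2)/6 = 1.1667
Deviations from mean: 8.8333, -9.1667, 6.8333, -7.1667, 3.8333, -3.1667
Σ(z_t−z̄)(z_{t+3}−z̄) = (-63.3056) + (-35.1389) + (-21.6389) = -120.0833
Denominator Σ(z_t−z̄)² = 284.8333
r_3 = -120.0833 / 284.8333 = -0.422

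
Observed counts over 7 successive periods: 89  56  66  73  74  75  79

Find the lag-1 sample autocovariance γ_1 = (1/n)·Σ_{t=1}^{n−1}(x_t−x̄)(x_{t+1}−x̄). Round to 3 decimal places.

-19.431

Mean x̄ = (89 + 56 + 66 + 73 + 74 + 75 + 79)/7 = 73.1429
Σ_{t=1}^{6}(x_t−x̄)(x_{t+1}−x̄) = -136.0204
γ_1 = -136.0204 / 7 = -19.431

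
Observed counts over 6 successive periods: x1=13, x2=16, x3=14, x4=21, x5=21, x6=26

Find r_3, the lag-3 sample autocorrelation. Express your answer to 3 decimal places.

Mean x̄ = (13 + 16 + 14 + 21 + 21 + 26)/6 = 18.5000
Σ(x_t−x̄)(x_{t+3}−x̄) = (-13.7500) + (-6.2500) + (-33.7500) = -53.7500
Denominator Σ(x_t−x̄)² = 125.5000
r_3 = -53.7500 / 125.5000 = -0.428

-0.428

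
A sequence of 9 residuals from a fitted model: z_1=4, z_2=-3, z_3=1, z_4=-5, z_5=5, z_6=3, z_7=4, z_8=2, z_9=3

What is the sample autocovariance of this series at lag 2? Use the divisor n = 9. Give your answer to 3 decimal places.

Mean z̄ = (4 − 3 + 1 − 5 + 5 + 3 + 4 + 2 + 3)/9 = 1.5556
Σ_{t=1}^{7}(z_t−z̄)(z_{t+2}−z̄) = 29.7160
γ_2 = 29.7160 / 9 = 3.302

3.302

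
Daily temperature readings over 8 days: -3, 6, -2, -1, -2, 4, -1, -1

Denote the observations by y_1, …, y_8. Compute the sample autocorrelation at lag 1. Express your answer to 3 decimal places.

-0.514

Mean ȳ = (-3 + 6 − 2 − 1 − 2 + 4 − 1 − 1)/8 = 0.0000
Deviations from mean: -3.0000, 6.0000, -2.0000, -1.0000, -2.0000, 4.0000, -1.0000, -1.0000
Σ(y_t−ȳ)(y_{t+1}−ȳ) = (-18.0000) + (-12.0000) + (2.0000) + (2.0000) + (-8.0000) + (-4.0000) + (1.0000) = -37.0000
Denominator Σ(y_t−ȳ)² = 72.0000
r_1 = -37.0000 / 72.0000 = -0.514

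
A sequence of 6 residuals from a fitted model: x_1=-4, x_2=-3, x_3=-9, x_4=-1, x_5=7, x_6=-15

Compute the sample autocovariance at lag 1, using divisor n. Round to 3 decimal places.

Mean x̄ = (-4 − 3 − 9 − 1 + 7 − 15)/6 = -4.1667
Deviations: 0.1667, 1.1667, -4.8333, 3.1667, 11.1667, -10.8333
Σ_{t=1}^{5}(x_t−x̄)(x_{t+1}−x̄) = -106.3611
γ_1 = -106.3611 / 6 = -17.727

-17.727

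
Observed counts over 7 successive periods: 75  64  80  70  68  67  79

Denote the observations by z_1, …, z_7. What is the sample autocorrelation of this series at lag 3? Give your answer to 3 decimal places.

Mean z̄ = (75 + 64 + 80 + 70 + 68 + 67 + 79)/7 = 71.8571
Deviations from mean: 3.1429, -7.8571, 8.1429, -1.8571, -3.8571, -4.8571, 7.1429
Numerator Σ_{t=1}^{4}(z_t−z̄)(z_{t+3}−z̄) = -28.3469
Denominator Σ(z_t−z̄)² = 230.8571
r_3 = -28.3469 / 230.8571 = -0.123

-0.123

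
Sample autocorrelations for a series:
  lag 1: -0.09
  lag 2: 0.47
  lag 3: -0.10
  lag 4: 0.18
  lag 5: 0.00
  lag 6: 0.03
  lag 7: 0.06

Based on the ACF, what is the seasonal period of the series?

2

The largest autocorrelation is r_2 = 0.47, with a weaker echo at lag 4 (0.18); the remaining lags stay at or below 0.06.
The dominant spike at lag 2 indicates a seasonal period of 2.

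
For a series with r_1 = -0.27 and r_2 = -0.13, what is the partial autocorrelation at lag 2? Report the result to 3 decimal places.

φ_{22} = (r_2 − r_1²) / (1 − r_1²)
r_1² = (-0.27)² = 0.0729
Numerator = -0.13 − 0.0729 = -0.2029; denominator = 1 − 0.0729 = 0.9271
φ_{22} = -0.2029 / 0.9271 = -0.219

-0.219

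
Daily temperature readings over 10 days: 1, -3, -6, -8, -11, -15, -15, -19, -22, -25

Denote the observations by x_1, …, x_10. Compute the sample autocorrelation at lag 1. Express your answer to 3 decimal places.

Mean x̄ = (1 − 3 − 6 − 8 − 11 − 15 − 15 − 19 − 22 − 25)/10 = -12.3000
Numerator Σ_{t=1}^{9}(x_t−x̄)(x_{t+1}−x̄) = 425.0100
Denominator Σ(x_t−x̄)² = 638.1000
r_1 = 425.0100 / 638.1000 = 0.666

0.666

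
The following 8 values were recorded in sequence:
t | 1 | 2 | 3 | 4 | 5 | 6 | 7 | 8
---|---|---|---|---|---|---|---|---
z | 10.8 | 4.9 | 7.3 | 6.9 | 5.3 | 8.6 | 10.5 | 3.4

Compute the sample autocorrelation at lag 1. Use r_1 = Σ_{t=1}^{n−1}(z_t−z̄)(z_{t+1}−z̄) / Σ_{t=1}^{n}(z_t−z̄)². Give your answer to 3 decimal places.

-0.377

Mean z̄ = (10.8 + 4.9 + 7.3 + 6.9 + 5.3 + 8.6 + 10.5 + 3.4)/8 = 7.2125
Deviations from mean: 3.5875, -2.3125, 0.0875, -0.3125, -1.9125, 1.3875, 3.2875, -3.8125
Σ(z_t−z̄)(z_{t+1}−z̄) = (-8.2961) + (-0.2023) + (-0.0273) + (0.5977) + (-2.6536) + (4.5614) + (-12.5336) = -18.5539
Denominator Σ(z_t−z̄)² = 49.2488
r_1 = -18.5539 / 49.2488 = -0.377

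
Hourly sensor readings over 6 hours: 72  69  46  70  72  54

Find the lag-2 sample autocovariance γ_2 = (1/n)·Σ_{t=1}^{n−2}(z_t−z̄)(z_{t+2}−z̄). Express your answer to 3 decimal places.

-53.343

Mean z̄ = (72 + 69 + 46 + 70 + 72 + 54)/6 = 63.8333
Σ_{t=1}^{4}(z_t−z̄)(z_{t+2}−z̄) = -320.0556
γ_2 = -320.0556 / 6 = -53.343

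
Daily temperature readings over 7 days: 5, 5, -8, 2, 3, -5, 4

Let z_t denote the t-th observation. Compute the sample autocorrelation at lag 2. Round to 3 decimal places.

Mean z̄ = (5 + 5 − 8 + 2 + 3 − 5 + 4)/7 = 0.8571
Deviations from mean: 4.1429, 4.1429, -8.8571, 1.1429, 2.1429, -5.8571, 3.1429
Numerator Σ_{t=1}^{5}(z_t−z̄)(z_{t+2}−z̄) = -50.8980
Denominator Σ(z_t−z̄)² = 162.8571
r_2 = -50.8980 / 162.8571 = -0.313

-0.313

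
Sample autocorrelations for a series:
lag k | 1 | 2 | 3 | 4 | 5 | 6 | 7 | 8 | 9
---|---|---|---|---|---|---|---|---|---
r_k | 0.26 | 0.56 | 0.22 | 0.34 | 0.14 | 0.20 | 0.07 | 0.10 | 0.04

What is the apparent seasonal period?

2

The largest autocorrelation is r_2 = 0.56, with a weaker echo at lag 4 (0.34); the remaining lags stay at or below 0.26.
The dominant spike at lag 2 indicates a seasonal period of 2.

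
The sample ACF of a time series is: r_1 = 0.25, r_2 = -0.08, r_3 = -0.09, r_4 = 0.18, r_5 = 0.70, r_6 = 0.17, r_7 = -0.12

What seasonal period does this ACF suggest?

The largest autocorrelation is r_5 = 0.70; the remaining lags stay at or below 0.25.
The dominant spike at lag 5 indicates a seasonal period of 5.

5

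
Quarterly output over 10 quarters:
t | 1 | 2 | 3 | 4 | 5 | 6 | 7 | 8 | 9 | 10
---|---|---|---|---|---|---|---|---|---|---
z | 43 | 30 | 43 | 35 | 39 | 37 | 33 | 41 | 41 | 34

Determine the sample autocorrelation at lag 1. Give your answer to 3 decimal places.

Mean z̄ = (43 + 30 + 43 + 35 + 39 + 37 + 33 + 41 + 41 + 34)/10 = 37.6000
Numerator Σ_{t=1}^{9}(z_t−z̄)(z_{t+1}−z̄) = -114.1600
Denominator Σ(z_t−z̄)² = 182.4000
r_1 = -114.1600 / 182.4000 = -0.626

-0.626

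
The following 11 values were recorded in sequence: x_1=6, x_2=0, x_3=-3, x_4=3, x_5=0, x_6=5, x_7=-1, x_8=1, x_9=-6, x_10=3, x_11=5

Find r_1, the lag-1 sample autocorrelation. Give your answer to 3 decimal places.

Mean x̄ = (6 + 0 − 3 + 3 + 0 + 5 − 1 + 1 − 6 + 3 + 5)/11 = 1.1818
Numerator Σ_{t=1}^{10}(x_t−x̄)(x_{t+1}−x̄) = -27.7603
Denominator Σ(x_t−x̄)² = 135.6364
r_1 = -27.7603 / 135.6364 = -0.205

-0.205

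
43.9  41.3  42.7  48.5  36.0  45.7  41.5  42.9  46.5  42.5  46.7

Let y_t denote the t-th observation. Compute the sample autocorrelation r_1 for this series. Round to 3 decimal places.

Mean ȳ = (43.9 + 41.3 + 42.7 + 48.5 + 36.0 + 45.7 + 41.5 + 42.9 + 46.5 + 42.5 + 46.7)/11 = 43.4727
Numerator Σ_{t=1}^{10}(y_t−ȳ)(y_{t+1}−ȳ) = -68.4271
Denominator Σ(y_t−ȳ)² = 116.3218
r_1 = -68.4271 / 116.3218 = -0.588

-0.588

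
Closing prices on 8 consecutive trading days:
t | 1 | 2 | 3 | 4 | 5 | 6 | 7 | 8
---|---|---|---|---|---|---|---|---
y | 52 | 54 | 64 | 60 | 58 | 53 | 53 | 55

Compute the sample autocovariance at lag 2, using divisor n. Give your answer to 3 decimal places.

Mean ȳ = (52 + 54 + 64 + 60 + 58 + 53 + 53 + 55)/8 = 56.1250
Σ_{t=1}^{6}(y_t−ȳ)(y_{t+2}−ȳ) = -40.4063
γ_2 = -40.4063 / 8 = -5.051

-5.051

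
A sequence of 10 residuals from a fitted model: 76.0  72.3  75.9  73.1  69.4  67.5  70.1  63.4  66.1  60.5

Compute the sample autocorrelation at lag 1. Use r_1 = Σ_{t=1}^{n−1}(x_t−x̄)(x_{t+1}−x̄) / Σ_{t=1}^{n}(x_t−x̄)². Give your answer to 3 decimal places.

0.444

Mean x̄ = (76.0 + 72.3 + 75.9 + 73.1 + 69.4 + 67.5 + 70.1 + 63.4 + 66.1 + 60.5)/10 = 69.4300
Numerator Σ_{t=1}^{9}(x_t−x̄)(x_{t+1}−x̄) = 105.6011
Denominator Σ(x_t−x̄)² = 238.1010
r_1 = 105.6011 / 238.1010 = 0.444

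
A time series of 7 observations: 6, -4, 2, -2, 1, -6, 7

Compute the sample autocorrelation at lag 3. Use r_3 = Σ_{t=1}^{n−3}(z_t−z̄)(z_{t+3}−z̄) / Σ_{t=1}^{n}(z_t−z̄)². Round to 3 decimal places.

Mean z̄ = (6 − 4 + 2 − 2 + 1 − 6 + 7)/7 = 0.5714
Deviations from mean: 5.4286, -4.5714, 1.4286, -2.5714, 0.4286, -6.5714, 6.4286
Σ(z_t−z̄)(z_{t+3}−z̄) = (-13.9592) + (-1.9592) + (-9.3878) + (-16.5306) = -41.8367
Denominator Σ(z_t−z̄)² = 143.7143
r_3 = -41.8367 / 143.7143 = -0.291

-0.291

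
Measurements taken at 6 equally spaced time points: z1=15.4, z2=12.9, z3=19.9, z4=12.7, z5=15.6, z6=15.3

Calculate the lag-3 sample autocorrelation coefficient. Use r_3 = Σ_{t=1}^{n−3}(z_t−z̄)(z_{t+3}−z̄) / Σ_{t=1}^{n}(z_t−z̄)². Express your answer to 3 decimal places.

Mean z̄ = (15.4 + 12.9 + 19.9 + 12.7 + 15.6 + 15.3)/6 = 15.3000
Deviations from mean: 0.1000, -2.4000, 4.6000, -2.6000, 0.3000, 0.0000
Numerator Σ_{t=1}^{3}(z_t−z̄)(z_{t+3}−z̄) = -0.9800
Denominator Σ(z_t−z̄)² = 33.7800
r_3 = -0.9800 / 33.7800 = -0.029

-0.029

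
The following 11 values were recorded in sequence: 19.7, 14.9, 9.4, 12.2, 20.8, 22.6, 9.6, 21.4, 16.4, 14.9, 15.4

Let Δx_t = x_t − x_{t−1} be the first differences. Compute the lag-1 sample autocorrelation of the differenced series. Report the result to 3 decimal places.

-0.378

First differences Δx: -4.8, -5.5, 2.8, 8.6, 1.8, -13.0, 11.8, -5.0, -1.5, 0.5
Mean of differences = -0.4300
Numerator Σ(Δx_t−Δx̄)(Δx_{t+1}−Δx̄) = -178.6749
Denominator Σ(Δx_t−Δx̄)² = 472.2210
r_1(Δx) = -178.6749 / 472.2210 = -0.378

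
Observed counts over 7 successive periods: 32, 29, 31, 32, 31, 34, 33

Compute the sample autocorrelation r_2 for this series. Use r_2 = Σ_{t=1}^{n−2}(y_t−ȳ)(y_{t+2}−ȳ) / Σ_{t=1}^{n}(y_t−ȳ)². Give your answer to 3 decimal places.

Mean ȳ = (32 + 29 + 31 + 32 + 31 + 34 + 33)/7 = 31.7143
Σ(y_t−ȳ)(y_{t+2}−ȳ) = (-0.2041) + (-0.7755) + (0.5102) + (0.6531) + (-0.9184) = -0.7347
Denominator Σ(y_t−ȳ)² = 15.4286
r_2 = -0.7347 / 15.4286 = -0.048

-0.048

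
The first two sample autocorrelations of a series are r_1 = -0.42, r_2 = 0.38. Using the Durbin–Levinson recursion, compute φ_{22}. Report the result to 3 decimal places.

φ_{22} = (r_2 − r_1²) / (1 − r_1²)
r_1² = (-0.42)² = 0.1764
Numerator = 0.38 − 0.1764 = 0.2036; denominator = 1 − 0.1764 = 0.8236
φ_{22} = 0.2036 / 0.8236 = 0.247

0.247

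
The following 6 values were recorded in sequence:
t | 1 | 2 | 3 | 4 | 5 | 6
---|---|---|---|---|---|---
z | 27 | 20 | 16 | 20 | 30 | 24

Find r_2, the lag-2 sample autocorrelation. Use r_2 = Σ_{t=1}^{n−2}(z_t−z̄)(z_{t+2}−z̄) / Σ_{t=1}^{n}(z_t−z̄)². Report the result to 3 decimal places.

Mean z̄ = (27 + 20 + 16 + 20 + 30 + 24)/6 = 22.8333
Σ(z_t−z̄)(z_{t+2}−z̄) = (-28.4722) + (8.0278) + (-48.9722) + (-3.3056) = -72.7222
Denominator Σ(z_t−z̄)² = 132.8333
r_2 = -72.7222 / 132.8333 = -0.547

-0.547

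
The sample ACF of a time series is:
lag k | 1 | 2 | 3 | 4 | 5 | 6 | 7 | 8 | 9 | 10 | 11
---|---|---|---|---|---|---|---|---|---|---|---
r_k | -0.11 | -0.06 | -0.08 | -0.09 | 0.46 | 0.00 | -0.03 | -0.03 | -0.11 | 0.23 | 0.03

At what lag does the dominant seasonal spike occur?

5

The largest autocorrelation is r_5 = 0.46, with a weaker echo at lag 10 (0.23); the remaining lags stay at or below 0.03.
The dominant spike at lag 5 indicates a seasonal period of 5.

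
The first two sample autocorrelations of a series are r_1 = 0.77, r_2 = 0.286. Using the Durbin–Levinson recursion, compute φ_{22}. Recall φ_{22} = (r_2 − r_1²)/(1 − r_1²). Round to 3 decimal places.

φ_{22} = (r_2 − r_1²) / (1 − r_1²)
r_1² = (0.77)² = 0.5929
Numerator = 0.286 − 0.5929 = -0.3069; denominator = 1 − 0.5929 = 0.4071
φ_{22} = -0.3069 / 0.4071 = -0.754

-0.754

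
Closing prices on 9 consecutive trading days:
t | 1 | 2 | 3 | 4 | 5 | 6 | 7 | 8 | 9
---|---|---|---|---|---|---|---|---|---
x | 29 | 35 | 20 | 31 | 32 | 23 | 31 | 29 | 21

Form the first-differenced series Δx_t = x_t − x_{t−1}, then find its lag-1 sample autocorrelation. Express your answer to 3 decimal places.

-0.565

First differences Δx: 6, -15, 11, 1, -9, 8, -2, -8
Mean of differences = -1.0000
Numerator Σ(Δx_t−Δx̄)(Δx_{t+1}−Δx̄) = -332.0000
Denominator Σ(Δx_t−Δx̄)² = 588.0000
r_1(Δx) = -332.0000 / 588.0000 = -0.565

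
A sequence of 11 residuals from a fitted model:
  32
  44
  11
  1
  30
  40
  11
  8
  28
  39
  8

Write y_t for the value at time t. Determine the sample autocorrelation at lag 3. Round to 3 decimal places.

Mean ȳ = (32 + 44 + 11 + 1 + 30 + 40 + 11 + 8 + 28 + 39 + 8)/11 = 22.9091
Numerator Σ_{t=1}^{8}(y_t−ȳ)(y_{t+3}−ȳ) = 19.7025
Denominator Σ(y_t−ȳ)² = 2362.9091
r_3 = 19.7025 / 2362.9091 = 0.008

0.008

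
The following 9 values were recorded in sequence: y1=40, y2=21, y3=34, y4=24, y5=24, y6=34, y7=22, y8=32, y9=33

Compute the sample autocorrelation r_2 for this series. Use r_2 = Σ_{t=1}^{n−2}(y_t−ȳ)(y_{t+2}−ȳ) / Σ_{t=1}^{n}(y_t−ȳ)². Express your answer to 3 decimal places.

0.193

Mean ȳ = (40 + 21 + 34 + 24 + 24 + 34 + 22 + 32 + 33)/9 = 29.3333
Numerator Σ_{t=1}^{7}(y_t−ȳ)(y_{t+2}−ȳ) = 69.1111
Denominator Σ(y_t−ȳ)² = 358.0000
r_2 = 69.1111 / 358.0000 = 0.193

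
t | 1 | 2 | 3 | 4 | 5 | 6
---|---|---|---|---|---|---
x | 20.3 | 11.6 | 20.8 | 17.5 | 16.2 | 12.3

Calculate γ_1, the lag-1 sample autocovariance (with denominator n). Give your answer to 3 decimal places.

-5.738

Mean x̄ = (20.3 + 11.6 + 20.8 + 17.5 + 16.2 + 12.3)/6 = 16.4500
Σ_{t=1}^{5}(x_t−x̄)(x_{t+1}−x̄) = -34.4275
γ_1 = -34.4275 / 6 = -5.738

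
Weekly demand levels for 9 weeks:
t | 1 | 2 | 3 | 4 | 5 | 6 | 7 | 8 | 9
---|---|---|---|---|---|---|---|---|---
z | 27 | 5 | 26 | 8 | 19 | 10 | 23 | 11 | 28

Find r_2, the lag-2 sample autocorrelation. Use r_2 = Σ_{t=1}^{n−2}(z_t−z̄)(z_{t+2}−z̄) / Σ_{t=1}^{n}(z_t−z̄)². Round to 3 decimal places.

0.612

Mean z̄ = (27 + 5 + 26 + 8 + 19 + 10 + 23 + 11 + 28)/9 = 17.4444
Σ(z_t−z̄)(z_{t+2}−z̄) = (81.7531) + (117.5309) + (13.3086) + (70.3086) + (8.6420) + (47.9753) + (58.6420) = 398.1605
Denominator Σ(z_t−z̄)² = 650.2222
r_2 = 398.1605 / 650.2222 = 0.612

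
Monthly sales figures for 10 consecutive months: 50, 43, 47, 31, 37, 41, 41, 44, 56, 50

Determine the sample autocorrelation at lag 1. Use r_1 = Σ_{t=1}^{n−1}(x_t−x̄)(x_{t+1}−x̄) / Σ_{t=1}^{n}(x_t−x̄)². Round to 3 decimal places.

0.314

Mean x̄ = (50 + 43 + 47 + 31 + 37 + 41 + 41 + 44 + 56 + 50)/10 = 44.0000
Numerator Σ_{t=1}^{9}(x_t−x̄)(x_{t+1}−x̄) = 145.0000
Denominator Σ(x_t−x̄)² = 462.0000
r_1 = 145.0000 / 462.0000 = 0.314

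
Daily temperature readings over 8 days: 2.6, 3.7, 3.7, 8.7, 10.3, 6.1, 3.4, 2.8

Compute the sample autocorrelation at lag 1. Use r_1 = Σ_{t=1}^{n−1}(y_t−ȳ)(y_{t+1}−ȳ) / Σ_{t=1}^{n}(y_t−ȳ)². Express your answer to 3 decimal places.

0.442

Mean ȳ = (2.6 + 3.7 + 3.7 + 8.7 + 10.3 + 6.1 + 3.4 + 2.8)/8 = 5.1625
Deviations from mean: -2.5625, -1.4625, -1.4625, 3.5375, 5.1375, 0.9375, -1.7625, -2.3625
Σ(y_t−ȳ)(y_{t+1}−ȳ) = (3.7477) + (2.1389) + (-5.1736) + (18.1739) + (4.8164) + (-1.6523) + (4.1639) = 26.2148
Denominator Σ(y_t−ȳ)² = 59.3188
r_1 = 26.2148 / 59.3188 = 0.442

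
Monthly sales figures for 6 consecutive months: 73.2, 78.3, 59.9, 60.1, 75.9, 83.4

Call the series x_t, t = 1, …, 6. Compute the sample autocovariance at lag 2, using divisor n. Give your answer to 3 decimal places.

Mean x̄ = (73.2 + 78.3 + 59.9 + 60.1 + 75.9 + 83.4)/6 = 71.8000
Σ_{t=1}^{4}(x_t−x̄)(x_{t+2}−x̄) = -277.2200
γ_2 = -277.2200 / 6 = -46.203

-46.203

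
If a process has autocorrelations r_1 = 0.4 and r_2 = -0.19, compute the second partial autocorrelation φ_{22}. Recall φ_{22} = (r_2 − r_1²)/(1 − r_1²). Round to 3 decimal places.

φ_{22} = (r_2 − r_1²) / (1 − r_1²)
r_1² = (0.4)² = 0.16
Numerator = -0.19 − 0.1600 = -0.3500; denominator = 1 − 0.1600 = 0.8400
φ_{22} = -0.3500 / 0.8400 = -0.417

-0.417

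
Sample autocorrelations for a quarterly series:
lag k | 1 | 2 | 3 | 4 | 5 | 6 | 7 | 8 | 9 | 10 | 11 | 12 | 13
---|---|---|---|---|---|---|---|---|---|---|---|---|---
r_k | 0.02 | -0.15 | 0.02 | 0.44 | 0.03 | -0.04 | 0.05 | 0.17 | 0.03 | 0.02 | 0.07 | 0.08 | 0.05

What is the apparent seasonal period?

4

The largest autocorrelation is r_4 = 0.44, with a weaker echo at lag 8 (0.17); the remaining lags stay at or below 0.08.
The dominant spike at lag 4 indicates a seasonal period of 4.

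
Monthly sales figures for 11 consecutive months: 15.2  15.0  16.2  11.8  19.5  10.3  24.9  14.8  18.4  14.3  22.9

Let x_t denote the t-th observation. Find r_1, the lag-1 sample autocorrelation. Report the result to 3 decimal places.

-0.593

Mean x̄ = (15.2 + 15.0 + 16.2 + 11.8 + 19.5 + 10.3 + 24.9 + 14.8 + 18.4 + 14.3 + 22.9)/11 = 16.6636
Numerator Σ_{t=1}^{10}(x_t−x̄)(x_{t+1}−x̄) = -116.2268
Denominator Σ(x_t−x̄)² = 196.1255
r_1 = -116.2268 / 196.1255 = -0.593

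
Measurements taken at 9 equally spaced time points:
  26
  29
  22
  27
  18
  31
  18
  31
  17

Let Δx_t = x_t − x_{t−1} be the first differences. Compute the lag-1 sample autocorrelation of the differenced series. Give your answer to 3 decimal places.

-0.860

First differences Δx: 3, -7, 5, -9, 13, -13, 13, -14
Mean of differences = -1.1250
Numerator Σ(Δx_t−Δx̄)(Δx_{t+1}−Δx̄) = -737.0156
Denominator Σ(Δx_t−Δx̄)² = 856.8750
r_1(Δx) = -737.0156 / 856.8750 = -0.860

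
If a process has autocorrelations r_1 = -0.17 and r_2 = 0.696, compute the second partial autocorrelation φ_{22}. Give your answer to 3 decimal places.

φ_{22} = (r_2 − r_1²) / (1 − r_1²)
r_1² = (-0.17)² = 0.0289
Numerator = 0.696 − 0.0289 = 0.6671; denominator = 1 − 0.0289 = 0.9711
φ_{22} = 0.6671 / 0.9711 = 0.687

0.687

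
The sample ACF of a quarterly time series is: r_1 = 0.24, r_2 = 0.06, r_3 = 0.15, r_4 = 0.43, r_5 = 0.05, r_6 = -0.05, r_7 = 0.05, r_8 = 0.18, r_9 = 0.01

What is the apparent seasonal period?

4

The largest autocorrelation is r_4 = 0.43; the remaining lags stay at or below 0.24. The elevated value at lag 1 (0.24), dropping to 0.06 at lag 2, reflects decaying short-term dependence rather than seasonality.
The dominant spike at lag 4 indicates a seasonal period of 4.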